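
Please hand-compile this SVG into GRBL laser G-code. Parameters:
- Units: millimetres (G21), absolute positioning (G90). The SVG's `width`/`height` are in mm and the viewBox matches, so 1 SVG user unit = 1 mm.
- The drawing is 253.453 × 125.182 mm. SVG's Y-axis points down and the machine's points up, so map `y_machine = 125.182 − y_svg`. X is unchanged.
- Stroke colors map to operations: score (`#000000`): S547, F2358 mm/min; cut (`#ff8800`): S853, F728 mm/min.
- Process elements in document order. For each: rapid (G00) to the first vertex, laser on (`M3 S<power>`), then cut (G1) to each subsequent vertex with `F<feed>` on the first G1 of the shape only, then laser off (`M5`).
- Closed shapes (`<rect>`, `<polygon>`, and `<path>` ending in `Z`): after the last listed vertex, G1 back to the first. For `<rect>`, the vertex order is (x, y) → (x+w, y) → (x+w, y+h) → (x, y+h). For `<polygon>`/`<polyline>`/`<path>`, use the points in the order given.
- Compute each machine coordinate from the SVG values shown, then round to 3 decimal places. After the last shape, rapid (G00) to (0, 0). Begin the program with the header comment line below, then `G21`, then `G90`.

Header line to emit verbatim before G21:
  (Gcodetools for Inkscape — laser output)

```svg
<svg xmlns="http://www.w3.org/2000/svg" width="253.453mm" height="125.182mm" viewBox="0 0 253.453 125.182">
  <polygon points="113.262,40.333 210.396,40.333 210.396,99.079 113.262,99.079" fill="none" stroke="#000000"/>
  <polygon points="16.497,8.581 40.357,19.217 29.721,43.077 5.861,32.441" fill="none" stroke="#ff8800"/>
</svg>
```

(Gcodetools for Inkscape — laser output)
G21
G90
G00 X113.262 Y84.849
M3 S547
G1 X210.396 Y84.849 F2358
G1 X210.396 Y26.103
G1 X113.262 Y26.103
G1 X113.262 Y84.849
M5
G00 X16.497 Y116.601
M3 S853
G1 X40.357 Y105.965 F728
G1 X29.721 Y82.105
G1 X5.861 Y92.741
G1 X16.497 Y116.601
M5
G00 X0.000 Y0.000

viewBox `0 0 253.453 125.182` with mm width/height → 1 unit = 1 mm. Flip: y_m = 125.182 − y_svg.

**Shape 1** — `<polygon>` rectangle, stroke `#000000` → score (S547, F2358). Machine vertices: (113.262,84.849) → (210.396,84.849) → (210.396,26.103) → (113.262,26.103) → (113.262,84.849). Closed: final G1 returns to the first vertex.

**Shape 2** — `<polygon>` regular polygon, stroke `#ff8800` → cut (S853, F728). Machine vertices: (16.497,116.601) → (40.357,105.965) → (29.721,82.105) → (5.861,92.741) → (16.497,116.601). Closed: final G1 returns to the first vertex.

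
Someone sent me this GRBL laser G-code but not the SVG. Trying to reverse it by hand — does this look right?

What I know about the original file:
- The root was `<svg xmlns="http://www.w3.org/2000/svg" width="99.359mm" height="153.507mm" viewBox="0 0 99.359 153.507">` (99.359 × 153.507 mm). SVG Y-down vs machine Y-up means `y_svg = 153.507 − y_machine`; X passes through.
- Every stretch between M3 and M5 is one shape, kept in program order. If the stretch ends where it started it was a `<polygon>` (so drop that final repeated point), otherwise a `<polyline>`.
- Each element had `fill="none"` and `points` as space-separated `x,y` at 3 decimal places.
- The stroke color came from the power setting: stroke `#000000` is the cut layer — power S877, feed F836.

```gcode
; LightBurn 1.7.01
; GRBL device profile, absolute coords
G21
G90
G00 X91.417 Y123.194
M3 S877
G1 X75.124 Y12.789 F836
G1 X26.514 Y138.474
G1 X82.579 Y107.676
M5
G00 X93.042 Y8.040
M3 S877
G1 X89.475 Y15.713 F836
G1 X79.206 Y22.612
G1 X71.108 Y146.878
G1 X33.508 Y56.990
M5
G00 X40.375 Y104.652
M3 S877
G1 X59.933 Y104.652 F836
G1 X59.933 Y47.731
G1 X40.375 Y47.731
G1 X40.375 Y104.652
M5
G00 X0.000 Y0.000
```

Machine Y-up, SVG Y-down with viewBox height 153.507, so y_svg = 153.507 − y_machine; X carries over. Every run uses S877, so all elements get stroke `#000000` (cut).

Run 1: The run is open, so emit a `<polyline>` with points (Y-flipped): 91.417,30.313 75.124,140.718 26.514,15.033 82.579,45.831.

Run 2: The run is open, so emit a `<polyline>` with points (Y-flipped): 93.042,145.467 89.475,137.794 79.206,130.895 71.108,6.629 33.508,96.517.

Run 3: The run returns to its start, so emit a `<polygon>` with points (Y-flipped): 40.375,48.855 59.933,48.855 59.933,105.776 40.375,105.776.

<svg xmlns="http://www.w3.org/2000/svg" width="99.359mm" height="153.507mm" viewBox="0 0 99.359 153.507">
  <polyline points="91.417,30.313 75.124,140.718 26.514,15.033 82.579,45.831" fill="none" stroke="#000000"/>
  <polyline points="93.042,145.467 89.475,137.794 79.206,130.895 71.108,6.629 33.508,96.517" fill="none" stroke="#000000"/>
  <polygon points="40.375,48.855 59.933,48.855 59.933,105.776 40.375,105.776" fill="none" stroke="#000000"/>
</svg>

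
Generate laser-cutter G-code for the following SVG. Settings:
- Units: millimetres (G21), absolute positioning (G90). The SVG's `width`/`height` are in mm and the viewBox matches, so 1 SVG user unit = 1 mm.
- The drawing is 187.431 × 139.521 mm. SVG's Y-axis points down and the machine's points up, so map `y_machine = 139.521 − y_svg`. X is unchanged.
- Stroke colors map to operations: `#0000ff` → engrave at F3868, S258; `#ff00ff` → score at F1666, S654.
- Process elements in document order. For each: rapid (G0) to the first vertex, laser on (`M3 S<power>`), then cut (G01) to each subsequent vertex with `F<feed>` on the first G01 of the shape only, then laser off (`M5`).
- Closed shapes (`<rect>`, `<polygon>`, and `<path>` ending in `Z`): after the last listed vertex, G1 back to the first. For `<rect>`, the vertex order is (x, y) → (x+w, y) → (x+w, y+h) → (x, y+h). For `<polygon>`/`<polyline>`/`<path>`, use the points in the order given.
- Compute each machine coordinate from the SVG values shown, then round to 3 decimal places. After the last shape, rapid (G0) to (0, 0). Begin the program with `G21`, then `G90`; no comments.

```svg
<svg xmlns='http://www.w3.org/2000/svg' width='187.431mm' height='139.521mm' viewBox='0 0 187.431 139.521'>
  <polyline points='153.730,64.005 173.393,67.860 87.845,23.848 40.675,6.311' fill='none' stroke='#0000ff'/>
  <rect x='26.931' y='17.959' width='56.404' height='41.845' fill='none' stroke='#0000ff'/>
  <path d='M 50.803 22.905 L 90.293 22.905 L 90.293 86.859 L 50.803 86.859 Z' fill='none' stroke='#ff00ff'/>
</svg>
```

G21
G90
G0 X153.730 Y75.516
M3 S258
G01 X173.393 Y71.661 F3868
G01 X87.845 Y115.673
G01 X40.675 Y133.210
M5
G0 X26.931 Y121.562
M3 S258
G01 X83.335 Y121.562 F3868
G01 X83.335 Y79.717
G01 X26.931 Y79.717
G01 X26.931 Y121.562
M5
G0 X50.803 Y116.616
M3 S654
G01 X90.293 Y116.616 F1666
G01 X90.293 Y52.662
G01 X50.803 Y52.662
G01 X50.803 Y116.616
M5
G0 X0.000 Y0.000

1 u = 1 mm; y_m = 139.521 − y.

[1] `<polyline>` open polyline, #0000ff→engrave S258 F3868: (153.730,75.516) → (173.393,71.661) → (87.845,115.673) → (40.675,133.210)

[2] `<rect>` rectangle, #0000ff→engrave S258 F3868: (26.931,121.562) → (83.335,121.562) → (83.335,79.717) → (26.931,79.717) → (26.931,121.562) (closed)

[3] `<path>` rectangle, #ff00ff→score S654 F1666: (50.803,116.616) → (90.293,116.616) → (90.293,52.662) → (50.803,52.662) → (50.803,116.616) (closed)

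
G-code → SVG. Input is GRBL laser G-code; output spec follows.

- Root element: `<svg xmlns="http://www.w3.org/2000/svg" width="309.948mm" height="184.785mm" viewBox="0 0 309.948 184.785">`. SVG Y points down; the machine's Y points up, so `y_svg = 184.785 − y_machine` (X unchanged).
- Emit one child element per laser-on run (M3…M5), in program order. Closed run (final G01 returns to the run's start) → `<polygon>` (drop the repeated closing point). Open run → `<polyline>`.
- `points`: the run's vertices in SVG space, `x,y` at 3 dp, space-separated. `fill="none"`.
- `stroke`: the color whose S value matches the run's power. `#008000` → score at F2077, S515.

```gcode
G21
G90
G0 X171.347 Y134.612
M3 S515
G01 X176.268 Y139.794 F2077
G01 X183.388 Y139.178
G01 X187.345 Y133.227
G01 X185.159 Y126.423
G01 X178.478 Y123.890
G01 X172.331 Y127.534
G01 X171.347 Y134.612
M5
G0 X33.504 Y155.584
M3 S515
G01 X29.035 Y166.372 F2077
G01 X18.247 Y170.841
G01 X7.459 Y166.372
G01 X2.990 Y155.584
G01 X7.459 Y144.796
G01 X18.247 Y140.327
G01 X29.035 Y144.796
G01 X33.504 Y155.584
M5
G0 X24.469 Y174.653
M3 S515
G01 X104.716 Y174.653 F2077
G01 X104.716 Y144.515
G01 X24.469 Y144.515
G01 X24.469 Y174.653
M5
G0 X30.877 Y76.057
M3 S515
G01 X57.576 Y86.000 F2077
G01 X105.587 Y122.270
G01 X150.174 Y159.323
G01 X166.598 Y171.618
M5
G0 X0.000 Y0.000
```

<svg xmlns="http://www.w3.org/2000/svg" width="309.948mm" height="184.785mm" viewBox="0 0 309.948 184.785">
  <polygon points="171.347,50.173 176.268,44.991 183.388,45.607 187.345,51.558 185.159,58.362 178.478,60.895 172.331,57.251" fill="none" stroke="#008000"/>
  <polygon points="33.504,29.201 29.035,18.413 18.247,13.944 7.459,18.413 2.990,29.201 7.459,39.989 18.247,44.458 29.035,39.989" fill="none" stroke="#008000"/>
  <polygon points="24.469,10.132 104.716,10.132 104.716,40.270 24.469,40.270" fill="none" stroke="#008000"/>
  <polyline points="30.877,108.728 57.576,98.785 105.587,62.515 150.174,25.462 166.598,13.167" fill="none" stroke="#008000"/>
</svg>

Machine Y-up, SVG Y-down with viewBox height 184.785, so y_svg = 184.785 − y_machine; X carries over. Every run uses S515, so all elements get stroke `#008000` (score).

Run 1: The run returns to its start, so emit a `<polygon>` with points (Y-flipped): 171.347,50.173 176.268,44.991 183.388,45.607 187.345,51.558 185.159,58.362 178.478,60.895 172.331,57.251.

Run 2: The run returns to its start, so emit a `<polygon>` with points (Y-flipped): 33.504,29.201 29.035,18.413 18.247,13.944 7.459,18.413 2.990,29.201 7.459,39.989 18.247,44.458 29.035,39.989.

Run 3: The run returns to its start, so emit a `<polygon>` with points (Y-flipped): 24.469,10.132 104.716,10.132 104.716,40.270 24.469,40.270.

Run 4: The run is open, so emit a `<polyline>` with points (Y-flipped): 30.877,108.728 57.576,98.785 105.587,62.515 150.174,25.462 166.598,13.167.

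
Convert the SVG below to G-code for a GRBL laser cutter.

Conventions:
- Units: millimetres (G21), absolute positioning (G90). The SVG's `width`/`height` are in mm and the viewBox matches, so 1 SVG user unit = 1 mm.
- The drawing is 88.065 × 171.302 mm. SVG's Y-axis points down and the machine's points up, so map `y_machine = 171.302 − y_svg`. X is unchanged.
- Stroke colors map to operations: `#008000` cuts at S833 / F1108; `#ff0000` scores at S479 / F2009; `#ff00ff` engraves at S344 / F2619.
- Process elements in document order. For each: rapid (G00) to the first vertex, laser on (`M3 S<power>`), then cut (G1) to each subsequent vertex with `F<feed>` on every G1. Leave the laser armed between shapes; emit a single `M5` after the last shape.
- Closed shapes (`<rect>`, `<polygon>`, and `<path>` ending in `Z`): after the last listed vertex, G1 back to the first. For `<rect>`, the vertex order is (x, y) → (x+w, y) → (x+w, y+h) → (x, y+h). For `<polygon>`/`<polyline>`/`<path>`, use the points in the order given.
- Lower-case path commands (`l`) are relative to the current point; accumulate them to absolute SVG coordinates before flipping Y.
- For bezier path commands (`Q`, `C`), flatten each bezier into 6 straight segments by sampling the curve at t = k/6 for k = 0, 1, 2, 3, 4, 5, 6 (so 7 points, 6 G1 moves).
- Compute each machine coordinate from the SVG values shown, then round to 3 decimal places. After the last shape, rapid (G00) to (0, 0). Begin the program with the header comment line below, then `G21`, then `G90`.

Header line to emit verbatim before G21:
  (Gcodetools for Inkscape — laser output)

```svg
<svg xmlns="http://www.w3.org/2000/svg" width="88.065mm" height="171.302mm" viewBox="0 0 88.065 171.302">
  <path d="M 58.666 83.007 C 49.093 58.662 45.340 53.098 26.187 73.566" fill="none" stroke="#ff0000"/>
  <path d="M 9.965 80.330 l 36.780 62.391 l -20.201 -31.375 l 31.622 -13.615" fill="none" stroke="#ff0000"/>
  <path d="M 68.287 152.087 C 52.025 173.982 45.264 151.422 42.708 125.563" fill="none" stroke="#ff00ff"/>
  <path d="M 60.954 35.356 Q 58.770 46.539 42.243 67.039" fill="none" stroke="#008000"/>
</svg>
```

(Gcodetools for Inkscape — laser output)
G21
G90
G00 X58.666 Y88.295
M3 S479
G1 X54.266 Y98.869 F2009
G1 X50.247 Y106.111 F2009
G1 X46.019 Y109.820 F2009
G1 X40.993 Y109.795 F2009
G1 X34.578 Y105.834 F2009
G1 X26.187 Y97.736 F2009
G00 X9.965 Y90.972
M3 S479
G1 X46.745 Y28.581 F2009
G1 X26.544 Y59.956 F2009
G1 X58.166 Y73.571 F2009
G00 X68.287 Y19.215
M3 S344
G1 X60.923 Y11.782 F2619
G1 X54.996 Y10.614 F2619
G1 X50.358 Y14.569 F2619
G1 X46.862 Y22.504 F2619
G1 X44.361 Y33.275 F2619
G1 X42.708 Y45.739 F2619
G00 X60.954 Y135.946
M3 S833
G1 X59.828 Y131.960 F1108
G1 X57.904 Y127.455 F1108
G1 X55.184 Y122.434 F1108
G1 X51.667 Y116.894 F1108
G1 X47.354 Y110.838 F1108
G1 X42.243 Y104.263 F1108
M5
G00 X0.000 Y0.000

viewBox `0 0 88.065 171.302` with mm width/height → 1 unit = 1 mm. Flip: y_m = 171.302 − y_svg.

**Shape 1** — `<path>` cubic bezier, stroke `#ff0000` → score (S479, F2009). Control points (SVG): P0=(58.666,83.007), P1=(49.093,58.662), P2=(45.340,53.098), P3=(26.187,73.566); sampled at t=k/6. Machine vertices: (58.666,88.295) → (54.266,98.869) → (50.247,106.111) → (46.019,109.820) → (40.993,109.795) → (34.578,105.834) → (26.187,97.736). Open path.

**Shape 2** — `<path>` open polyline, stroke `#ff0000` → score (S479, F2009). Machine vertices: (9.965,90.972) → (46.745,28.581) → (26.544,59.956) → (58.166,73.571). Open path.

**Shape 3** — `<path>` cubic bezier, stroke `#ff00ff` → engrave (S344, F2619). Control points (SVG): P0=(68.287,152.087), P1=(52.025,173.982), P2=(45.264,151.422), P3=(42.708,125.563); sampled at t=k/6. Machine vertices: (68.287,19.215) → (60.923,11.782) → (54.996,10.614) → (50.358,14.569) → (46.862,22.504) → (44.361,33.275) → (42.708,45.739). Open path.

**Shape 4** — `<path>` quadratic bezier, stroke `#008000` → cut (S833, F1108). Control points (SVG): P0=(60.954,35.356), P1=(58.770,46.539), P2=(42.243,67.039); sampled at t=k/6. Machine vertices: (60.954,135.946) → (59.828,131.960) → (57.904,127.455) → (55.184,122.434) → (51.667,116.894) → (47.354,110.838) → (42.243,104.263). Open path.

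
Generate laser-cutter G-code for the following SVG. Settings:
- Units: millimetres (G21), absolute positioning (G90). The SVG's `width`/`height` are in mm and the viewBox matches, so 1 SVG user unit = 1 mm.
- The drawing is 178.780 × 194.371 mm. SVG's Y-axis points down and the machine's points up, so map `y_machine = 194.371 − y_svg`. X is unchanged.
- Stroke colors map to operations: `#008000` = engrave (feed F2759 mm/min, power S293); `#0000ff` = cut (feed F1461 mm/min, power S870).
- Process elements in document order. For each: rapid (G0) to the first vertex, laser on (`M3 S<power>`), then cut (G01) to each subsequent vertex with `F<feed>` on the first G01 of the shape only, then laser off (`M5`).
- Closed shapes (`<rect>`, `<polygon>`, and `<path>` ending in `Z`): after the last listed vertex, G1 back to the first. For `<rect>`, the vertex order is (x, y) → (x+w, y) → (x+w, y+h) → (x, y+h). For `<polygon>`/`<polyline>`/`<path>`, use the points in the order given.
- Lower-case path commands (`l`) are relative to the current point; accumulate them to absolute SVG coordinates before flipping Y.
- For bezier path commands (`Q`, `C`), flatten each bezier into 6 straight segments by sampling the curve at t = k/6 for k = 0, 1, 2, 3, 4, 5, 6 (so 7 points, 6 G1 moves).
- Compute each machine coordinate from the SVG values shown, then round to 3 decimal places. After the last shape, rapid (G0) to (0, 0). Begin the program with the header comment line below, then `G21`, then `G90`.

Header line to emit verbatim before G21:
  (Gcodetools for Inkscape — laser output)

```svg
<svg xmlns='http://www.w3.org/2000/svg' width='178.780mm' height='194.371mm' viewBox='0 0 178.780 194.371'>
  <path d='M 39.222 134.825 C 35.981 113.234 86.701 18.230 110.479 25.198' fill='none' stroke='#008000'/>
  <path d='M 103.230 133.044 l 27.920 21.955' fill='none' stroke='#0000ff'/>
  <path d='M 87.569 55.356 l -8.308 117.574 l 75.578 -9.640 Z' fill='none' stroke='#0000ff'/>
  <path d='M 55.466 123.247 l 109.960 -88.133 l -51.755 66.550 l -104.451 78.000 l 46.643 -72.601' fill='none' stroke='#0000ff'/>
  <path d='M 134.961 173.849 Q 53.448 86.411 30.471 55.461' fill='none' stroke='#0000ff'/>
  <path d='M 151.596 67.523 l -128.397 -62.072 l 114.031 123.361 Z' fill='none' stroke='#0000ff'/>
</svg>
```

Since the viewBox matches the mm dimensions, user units are millimetres directly. The only transform is the Y-flip y_m = 194.371 − y_svg.

Shape 1 is a cubic bezier drawn with `<path>`. Its stroke #008000 means engrave at S293, F2759. After flipping Y the toolpath is (39.222,59.546) → (41.724,75.647) → (50.972,99.112) → (64.718,125.069) → (80.717,148.646) → (96.719,164.971) → (110.479,169.173).

Shape 2 is a line segment drawn with `<path>`. Its stroke #0000ff means cut at S870, F1461. After flipping Y the toolpath is (103.230,61.327) → (131.150,39.372).

Shape 3 is a closed polygon drawn with `<path>`. Its stroke #0000ff means cut at S870, F1461. After flipping Y the toolpath is (87.569,139.015) → (79.261,21.441) → (154.839,31.081) → (87.569,139.015), returning to the start.

Shape 4 is a open polyline drawn with `<path>`. Its stroke #0000ff means cut at S870, F1461. After flipping Y the toolpath is (55.466,71.124) → (165.426,159.257) → (113.671,92.707) → (9.220,14.707) → (55.863,87.308).

Shape 5 is a quadratic bezier drawn with `<path>`. Its stroke #0000ff means cut at S870, F1461. After flipping Y the toolpath is (134.961,20.522) → (109.416,48.099) → (87.123,72.538) → (68.082,93.838) → (52.293,112.000) → (39.756,127.024) → (30.471,138.910).

Shape 6 is a closed polygon drawn with `<path>`. Its stroke #0000ff means cut at S870, F1461. After flipping Y the toolpath is (151.596,126.848) → (23.199,188.920) → (137.230,65.559) → (151.596,126.848), returning to the start.

(Gcodetools for Inkscape — laser output)
G21
G90
G0 X39.222 Y59.546
M3 S293
G01 X41.724 Y75.647 F2759
G01 X50.972 Y99.112
G01 X64.718 Y125.069
G01 X80.717 Y148.646
G01 X96.719 Y164.971
G01 X110.479 Y169.173
M5
G0 X103.230 Y61.327
M3 S870
G01 X131.150 Y39.372 F1461
M5
G0 X87.569 Y139.015
M3 S870
G01 X79.261 Y21.441 F1461
G01 X154.839 Y31.081
G01 X87.569 Y139.015
M5
G0 X55.466 Y71.124
M3 S870
G01 X165.426 Y159.257 F1461
G01 X113.671 Y92.707
G01 X9.220 Y14.707
G01 X55.863 Y87.308
M5
G0 X134.961 Y20.522
M3 S870
G01 X109.416 Y48.099 F1461
G01 X87.123 Y72.538
G01 X68.082 Y93.838
G01 X52.293 Y112.000
G01 X39.756 Y127.024
G01 X30.471 Y138.910
M5
G0 X151.596 Y126.848
M3 S870
G01 X23.199 Y188.920 F1461
G01 X137.230 Y65.559
G01 X151.596 Y126.848
M5
G0 X0.000 Y0.000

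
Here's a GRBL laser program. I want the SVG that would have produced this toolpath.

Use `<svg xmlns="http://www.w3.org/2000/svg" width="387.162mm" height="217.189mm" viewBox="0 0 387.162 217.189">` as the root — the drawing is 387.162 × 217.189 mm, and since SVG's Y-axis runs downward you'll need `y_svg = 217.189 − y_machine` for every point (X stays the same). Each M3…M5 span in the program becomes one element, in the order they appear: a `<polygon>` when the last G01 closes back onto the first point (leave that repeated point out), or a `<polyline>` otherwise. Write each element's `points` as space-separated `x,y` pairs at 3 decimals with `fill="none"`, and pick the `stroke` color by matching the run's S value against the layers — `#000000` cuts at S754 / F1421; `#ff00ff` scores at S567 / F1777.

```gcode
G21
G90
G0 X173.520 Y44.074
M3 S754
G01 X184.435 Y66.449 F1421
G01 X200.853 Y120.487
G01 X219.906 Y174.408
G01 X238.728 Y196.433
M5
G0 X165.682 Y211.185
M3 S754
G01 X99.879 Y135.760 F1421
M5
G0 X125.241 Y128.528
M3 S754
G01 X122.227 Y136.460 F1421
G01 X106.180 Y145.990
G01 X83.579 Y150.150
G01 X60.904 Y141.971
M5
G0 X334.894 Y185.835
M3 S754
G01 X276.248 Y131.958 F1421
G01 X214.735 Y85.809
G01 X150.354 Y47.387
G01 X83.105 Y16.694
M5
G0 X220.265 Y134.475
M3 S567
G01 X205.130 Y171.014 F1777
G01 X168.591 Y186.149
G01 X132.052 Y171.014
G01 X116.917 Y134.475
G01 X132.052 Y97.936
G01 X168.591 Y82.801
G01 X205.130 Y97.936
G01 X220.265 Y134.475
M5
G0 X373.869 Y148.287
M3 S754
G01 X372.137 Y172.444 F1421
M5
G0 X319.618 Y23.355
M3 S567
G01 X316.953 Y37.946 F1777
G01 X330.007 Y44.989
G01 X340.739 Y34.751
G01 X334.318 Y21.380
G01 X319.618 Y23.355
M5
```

Each laser-on run becomes one SVG element. Flip Y back into SVG space with y_svg = 217.189 − y_machine.

Run 1: S754 ⇒ cut layer `#000000`. The run is open, so emit a `<polyline>` with points (Y-flipped): 173.520,173.115 184.435,150.740 200.853,96.702 219.906,42.781 238.728,20.756.

Run 2: S754 ⇒ cut layer `#000000`. The run is open, so emit a `<polyline>` with points (Y-flipped): 165.682,6.004 99.879,81.429.

Run 3: power S754 maps to stroke `#000000` (cut). The run is open, so emit a `<polyline>` with points (Y-flipped): 125.241,88.661 122.227,80.729 106.180,71.199 83.579,67.039 60.904,75.218.

Run 4: the run's S754 means `#000000` (cut). The run is open, so emit a `<polyline>` with points (Y-flipped): 334.894,31.354 276.248,85.231 214.735,131.380 150.354,169.802 83.105,200.495.

Run 5: S567 ⇒ score layer `#ff00ff`. The run returns to its start, so emit a `<polygon>` with points (Y-flipped): 220.265,82.714 205.130,46.175 168.591,31.040 132.052,46.175 116.917,82.714 132.052,119.253 168.591,134.388 205.130,119.253.

Run 6: the run's S754 means `#000000` (cut). The run is open, so emit a `<polyline>` with points (Y-flipped): 373.869,68.902 372.137,44.745.

Run 7: power S567 maps to stroke `#ff00ff` (score). The run returns to its start, so emit a `<polygon>` with points (Y-flipped): 319.618,193.834 316.953,179.243 330.007,172.200 340.739,182.438 334.318,195.809.

<svg xmlns="http://www.w3.org/2000/svg" width="387.162mm" height="217.189mm" viewBox="0 0 387.162 217.189">
  <polyline points="173.520,173.115 184.435,150.740 200.853,96.702 219.906,42.781 238.728,20.756" fill="none" stroke="#000000"/>
  <polyline points="165.682,6.004 99.879,81.429" fill="none" stroke="#000000"/>
  <polyline points="125.241,88.661 122.227,80.729 106.180,71.199 83.579,67.039 60.904,75.218" fill="none" stroke="#000000"/>
  <polyline points="334.894,31.354 276.248,85.231 214.735,131.380 150.354,169.802 83.105,200.495" fill="none" stroke="#000000"/>
  <polygon points="220.265,82.714 205.130,46.175 168.591,31.040 132.052,46.175 116.917,82.714 132.052,119.253 168.591,134.388 205.130,119.253" fill="none" stroke="#ff00ff"/>
  <polyline points="373.869,68.902 372.137,44.745" fill="none" stroke="#000000"/>
  <polygon points="319.618,193.834 316.953,179.243 330.007,172.200 340.739,182.438 334.318,195.809" fill="none" stroke="#ff00ff"/>
</svg>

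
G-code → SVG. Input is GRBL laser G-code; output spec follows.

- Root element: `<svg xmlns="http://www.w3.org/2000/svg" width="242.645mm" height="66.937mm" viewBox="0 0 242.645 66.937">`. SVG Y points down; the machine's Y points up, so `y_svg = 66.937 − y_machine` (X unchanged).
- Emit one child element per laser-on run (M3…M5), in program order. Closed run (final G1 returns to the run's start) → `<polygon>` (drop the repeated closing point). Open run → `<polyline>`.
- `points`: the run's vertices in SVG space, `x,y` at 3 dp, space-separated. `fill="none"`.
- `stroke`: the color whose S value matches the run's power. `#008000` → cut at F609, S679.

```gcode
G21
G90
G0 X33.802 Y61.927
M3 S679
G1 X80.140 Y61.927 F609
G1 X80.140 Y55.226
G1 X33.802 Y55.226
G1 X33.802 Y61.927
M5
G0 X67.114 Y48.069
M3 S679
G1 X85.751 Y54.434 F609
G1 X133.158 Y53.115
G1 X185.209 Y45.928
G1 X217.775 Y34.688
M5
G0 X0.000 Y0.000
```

<svg xmlns="http://www.w3.org/2000/svg" width="242.645mm" height="66.937mm" viewBox="0 0 242.645 66.937">
  <polygon points="33.802,5.010 80.140,5.010 80.140,11.711 33.802,11.711" fill="none" stroke="#008000"/>
  <polyline points="67.114,18.868 85.751,12.503 133.158,13.822 185.209,21.009 217.775,32.249" fill="none" stroke="#008000"/>
</svg>

Machine Y-up, SVG Y-down with viewBox height 66.937, so y_svg = 66.937 − y_machine; X carries over. Every run uses S679, so all elements get stroke `#008000` (cut).

Run 1: The run returns to its start, so emit a `<polygon>` with points (Y-flipped): 33.802,5.010 80.140,5.010 80.140,11.711 33.802,11.711.

Run 2: The run is open, so emit a `<polyline>` with points (Y-flipped): 67.114,18.868 85.751,12.503 133.158,13.822 185.209,21.009 217.775,32.249.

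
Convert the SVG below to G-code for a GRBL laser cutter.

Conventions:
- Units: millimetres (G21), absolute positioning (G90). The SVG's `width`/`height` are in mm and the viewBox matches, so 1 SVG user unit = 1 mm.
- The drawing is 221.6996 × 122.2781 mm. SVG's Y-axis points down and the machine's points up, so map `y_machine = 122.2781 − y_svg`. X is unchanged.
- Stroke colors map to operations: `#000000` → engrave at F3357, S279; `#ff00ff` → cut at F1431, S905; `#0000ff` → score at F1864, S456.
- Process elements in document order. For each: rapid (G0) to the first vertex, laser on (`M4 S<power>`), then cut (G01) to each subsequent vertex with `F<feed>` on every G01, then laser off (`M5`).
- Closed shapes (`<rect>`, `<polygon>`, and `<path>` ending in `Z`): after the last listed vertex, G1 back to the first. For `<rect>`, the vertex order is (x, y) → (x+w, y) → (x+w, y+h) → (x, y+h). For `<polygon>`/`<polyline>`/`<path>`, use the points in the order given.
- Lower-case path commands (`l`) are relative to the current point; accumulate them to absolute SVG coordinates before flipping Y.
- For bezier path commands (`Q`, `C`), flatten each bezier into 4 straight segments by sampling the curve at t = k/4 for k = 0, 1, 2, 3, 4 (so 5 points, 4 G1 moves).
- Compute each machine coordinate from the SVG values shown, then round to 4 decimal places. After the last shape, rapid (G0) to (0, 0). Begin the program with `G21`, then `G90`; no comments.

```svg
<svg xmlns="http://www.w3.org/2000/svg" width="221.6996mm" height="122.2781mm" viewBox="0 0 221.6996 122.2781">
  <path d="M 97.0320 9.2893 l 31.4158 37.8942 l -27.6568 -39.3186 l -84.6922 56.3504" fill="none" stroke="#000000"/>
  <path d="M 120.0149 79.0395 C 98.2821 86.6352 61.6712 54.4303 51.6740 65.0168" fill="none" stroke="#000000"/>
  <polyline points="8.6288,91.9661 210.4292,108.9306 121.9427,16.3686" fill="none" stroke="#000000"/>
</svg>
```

G21
G90
G0 X97.0320 Y112.9888
M4 S279
G01 X128.4478 Y75.0946 F3357
G01 X100.7910 Y114.4132 F3357
G01 X16.0988 Y58.0628 F3357
M5
G0 X120.0149 Y43.2386
M4 S279
G01 X101.5740 Y43.7139 F3357
G01 X81.4436 Y51.3715 F3357
G01 X63.5137 Y58.4683 F3357
G01 X51.6740 Y57.2613 F3357
M5
G0 X8.6288 Y30.3120
M4 S279
G01 X210.4292 Y13.3475 F3357
G01 X121.9427 Y105.9095 F3357
M5
G0 X0.0000 Y0.0000

1 u = 1 mm; y_m = 122.2781 − y.

[1] `<path>` open polyline, #000000→engrave S279 F3357: (97.0320,112.9888) → (128.4478,75.0946) → (100.7910,114.4132) → (16.0988,58.0628)

[2] `<path>` cubic bezier, #000000→engrave S279 F3357: (120.0149,43.2386) → (101.5740,43.7139) → (81.4436,51.3715) → (63.5137,58.4683) → (51.6740,57.2613)

[3] `<polyline>` open polyline, #000000→engrave S279 F3357: (8.6288,30.3120) → (210.4292,13.3475) → (121.9427,105.9095)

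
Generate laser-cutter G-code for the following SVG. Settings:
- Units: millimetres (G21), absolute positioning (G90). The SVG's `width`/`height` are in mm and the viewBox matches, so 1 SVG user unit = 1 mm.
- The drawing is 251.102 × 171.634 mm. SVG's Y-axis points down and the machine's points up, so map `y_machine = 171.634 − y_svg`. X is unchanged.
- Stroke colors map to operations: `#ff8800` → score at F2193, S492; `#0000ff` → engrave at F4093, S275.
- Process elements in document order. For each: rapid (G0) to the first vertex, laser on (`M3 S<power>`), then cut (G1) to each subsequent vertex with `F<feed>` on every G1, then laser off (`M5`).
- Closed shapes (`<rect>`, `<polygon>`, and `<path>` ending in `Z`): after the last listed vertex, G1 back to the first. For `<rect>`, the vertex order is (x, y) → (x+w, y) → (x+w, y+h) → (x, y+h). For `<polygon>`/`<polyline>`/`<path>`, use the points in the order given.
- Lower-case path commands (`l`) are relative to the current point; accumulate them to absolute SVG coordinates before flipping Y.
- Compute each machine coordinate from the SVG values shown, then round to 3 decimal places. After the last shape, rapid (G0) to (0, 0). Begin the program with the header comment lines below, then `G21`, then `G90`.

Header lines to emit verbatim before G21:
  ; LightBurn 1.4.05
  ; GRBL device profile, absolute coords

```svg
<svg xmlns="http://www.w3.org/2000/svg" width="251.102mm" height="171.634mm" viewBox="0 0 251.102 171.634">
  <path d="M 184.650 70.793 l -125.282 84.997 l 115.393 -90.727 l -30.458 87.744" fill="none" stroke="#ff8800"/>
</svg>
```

; LightBurn 1.4.05
; GRBL device profile, absolute coords
G21
G90
G0 X184.650 Y100.841
M3 S492
G1 X59.368 Y15.844 F2193
G1 X174.761 Y106.571 F2193
G1 X144.303 Y18.827 F2193
M5
G0 X0.000 Y0.000

viewBox `0 0 251.102 171.634` with mm width/height → 1 unit = 1 mm. Flip: y_m = 171.634 − y_svg.

**Shape 1** — `<path>` open polyline, stroke `#ff8800` → score (S492, F2193). Machine vertices: (184.650,100.841) → (59.368,15.844) → (174.761,106.571) → (144.303,18.827). Open path.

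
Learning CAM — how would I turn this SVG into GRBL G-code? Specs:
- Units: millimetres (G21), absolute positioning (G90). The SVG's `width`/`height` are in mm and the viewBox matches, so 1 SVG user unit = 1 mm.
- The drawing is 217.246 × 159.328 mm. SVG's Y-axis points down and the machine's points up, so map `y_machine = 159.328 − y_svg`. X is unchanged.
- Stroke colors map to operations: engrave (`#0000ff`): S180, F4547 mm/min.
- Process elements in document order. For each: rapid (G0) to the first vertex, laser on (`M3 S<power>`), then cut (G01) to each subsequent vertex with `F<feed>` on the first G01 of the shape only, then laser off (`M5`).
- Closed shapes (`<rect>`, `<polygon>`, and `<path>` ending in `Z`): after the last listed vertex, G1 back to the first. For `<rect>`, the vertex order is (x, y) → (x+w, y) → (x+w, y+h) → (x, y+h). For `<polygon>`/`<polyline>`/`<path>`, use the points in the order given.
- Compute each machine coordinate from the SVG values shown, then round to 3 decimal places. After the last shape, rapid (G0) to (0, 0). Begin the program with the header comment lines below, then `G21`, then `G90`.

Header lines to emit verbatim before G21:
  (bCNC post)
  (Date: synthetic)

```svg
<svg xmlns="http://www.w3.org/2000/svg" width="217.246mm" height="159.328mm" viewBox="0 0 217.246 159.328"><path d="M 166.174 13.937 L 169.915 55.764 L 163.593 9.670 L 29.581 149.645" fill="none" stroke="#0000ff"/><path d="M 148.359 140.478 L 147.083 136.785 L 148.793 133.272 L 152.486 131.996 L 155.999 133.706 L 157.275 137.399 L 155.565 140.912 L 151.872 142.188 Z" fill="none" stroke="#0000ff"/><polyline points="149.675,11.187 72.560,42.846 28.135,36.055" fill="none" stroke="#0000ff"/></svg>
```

Since the viewBox matches the mm dimensions, user units are millimetres directly. The only transform is the Y-flip y_m = 159.328 − y_svg.

Shape 1 is a open polyline drawn with `<path>`. Its stroke #0000ff means engrave at S180, F4547. After flipping Y the toolpath is (166.174,145.391) → (169.915,103.564) → (163.593,149.658) → (29.581,9.683).

Shape 2 is a regular polygon drawn with `<path>`. Its stroke #0000ff means engrave at S180, F4547. After flipping Y the toolpath is (148.359,18.850) → (147.083,22.543) → (148.793,26.056) → (152.486,27.332) → (155.999,25.622) → (157.275,21.929) → (155.565,18.416) → (151.872,17.140) → (148.359,18.850), returning to the start.

Shape 3 is a open polyline drawn with `<polyline>`. Its stroke #0000ff means engrave at S180, F4547. After flipping Y the toolpath is (149.675,148.141) → (72.560,116.482) → (28.135,123.273).

(bCNC post)
(Date: synthetic)
G21
G90
G0 X166.174 Y145.391
M3 S180
G01 X169.915 Y103.564 F4547
G01 X163.593 Y149.658
G01 X29.581 Y9.683
M5
G0 X148.359 Y18.850
M3 S180
G01 X147.083 Y22.543 F4547
G01 X148.793 Y26.056
G01 X152.486 Y27.332
G01 X155.999 Y25.622
G01 X157.275 Y21.929
G01 X155.565 Y18.416
G01 X151.872 Y17.140
G01 X148.359 Y18.850
M5
G0 X149.675 Y148.141
M3 S180
G01 X72.560 Y116.482 F4547
G01 X28.135 Y123.273
M5
G0 X0.000 Y0.000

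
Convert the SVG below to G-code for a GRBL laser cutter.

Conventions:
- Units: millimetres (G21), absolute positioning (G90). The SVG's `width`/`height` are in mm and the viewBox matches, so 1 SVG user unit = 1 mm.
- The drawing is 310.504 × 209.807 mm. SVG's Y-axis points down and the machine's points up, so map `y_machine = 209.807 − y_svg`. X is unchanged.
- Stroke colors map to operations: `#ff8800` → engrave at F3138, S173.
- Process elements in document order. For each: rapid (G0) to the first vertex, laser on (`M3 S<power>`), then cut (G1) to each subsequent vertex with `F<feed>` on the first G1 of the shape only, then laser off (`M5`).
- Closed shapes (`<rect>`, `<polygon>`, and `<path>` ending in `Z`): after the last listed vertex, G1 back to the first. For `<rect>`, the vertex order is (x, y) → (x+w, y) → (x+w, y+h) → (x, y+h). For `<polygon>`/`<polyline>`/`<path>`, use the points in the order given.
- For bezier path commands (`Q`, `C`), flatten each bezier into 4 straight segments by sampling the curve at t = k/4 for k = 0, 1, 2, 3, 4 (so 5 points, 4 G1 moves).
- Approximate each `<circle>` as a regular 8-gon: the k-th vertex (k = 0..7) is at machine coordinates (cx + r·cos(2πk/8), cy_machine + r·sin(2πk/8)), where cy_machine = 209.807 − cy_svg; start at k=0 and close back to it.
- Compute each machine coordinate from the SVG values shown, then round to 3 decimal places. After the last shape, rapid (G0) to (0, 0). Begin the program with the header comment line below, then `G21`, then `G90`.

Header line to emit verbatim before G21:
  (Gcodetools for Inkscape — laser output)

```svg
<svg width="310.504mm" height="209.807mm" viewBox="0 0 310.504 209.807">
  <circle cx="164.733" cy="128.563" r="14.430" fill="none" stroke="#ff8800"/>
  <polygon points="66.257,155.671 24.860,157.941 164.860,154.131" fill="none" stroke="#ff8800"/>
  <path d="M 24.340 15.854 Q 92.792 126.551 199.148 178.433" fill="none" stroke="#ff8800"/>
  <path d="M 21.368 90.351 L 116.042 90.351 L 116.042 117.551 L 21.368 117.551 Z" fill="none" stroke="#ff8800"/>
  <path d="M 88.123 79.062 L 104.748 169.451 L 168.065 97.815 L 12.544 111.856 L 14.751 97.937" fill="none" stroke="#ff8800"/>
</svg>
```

(Gcodetools for Inkscape — laser output)
G21
G90
G0 X179.163 Y81.244
M3 S173
G1 X174.937 Y91.448 F3138
G1 X164.733 Y95.674
G1 X154.529 Y91.448
G1 X150.303 Y81.244
G1 X154.529 Y71.040
G1 X164.733 Y66.814
G1 X174.937 Y71.040
G1 X179.163 Y81.244
M5
G0 X66.257 Y54.136
M3 S173
G1 X24.860 Y51.866 F3138
G1 X164.860 Y55.676
G1 X66.257 Y54.136
M5
G0 X24.340 Y193.953
M3 S173
G1 X60.935 Y142.280 F3138
G1 X102.268 Y97.960
G1 X148.339 Y60.991
G1 X199.148 Y31.374
M5
G0 X21.368 Y119.456
M3 S173
G1 X116.042 Y119.456 F3138
G1 X116.042 Y92.256
G1 X21.368 Y92.256
G1 X21.368 Y119.456
M5
G0 X88.123 Y130.745
M3 S173
G1 X104.748 Y40.356 F3138
G1 X168.065 Y111.992
G1 X12.544 Y97.951
G1 X14.751 Y111.870
M5
G0 X0.000 Y0.000

1 u = 1 mm; y_m = 209.807 − y.

[1] `<circle>` circle, #ff8800→engrave S173 F3138: (179.163,81.244) → (174.937,91.448) → (164.733,95.674) → (154.529,91.448) → (150.303,81.244) → (154.529,71.040) → (164.733,66.814) → (174.937,71.040) → (179.163,81.244) (closed)

[2] `<polygon>` closed polygon, #ff8800→engrave S173 F3138: (66.257,54.136) → (24.860,51.866) → (164.860,55.676) → (66.257,54.136) (closed)

[3] `<path>` quadratic bezier, #ff8800→engrave S173 F3138: (24.340,193.953) → (60.935,142.280) → (102.268,97.960) → (148.339,60.991) → (199.148,31.374)

[4] `<path>` rectangle, #ff8800→engrave S173 F3138: (21.368,119.456) → (116.042,119.456) → (116.042,92.256) → (21.368,92.256) → (21.368,119.456) (closed)

[5] `<path>` open polyline, #ff8800→engrave S173 F3138: (88.123,130.745) → (104.748,40.356) → (168.065,111.992) → (12.544,97.951) → (14.751,111.870)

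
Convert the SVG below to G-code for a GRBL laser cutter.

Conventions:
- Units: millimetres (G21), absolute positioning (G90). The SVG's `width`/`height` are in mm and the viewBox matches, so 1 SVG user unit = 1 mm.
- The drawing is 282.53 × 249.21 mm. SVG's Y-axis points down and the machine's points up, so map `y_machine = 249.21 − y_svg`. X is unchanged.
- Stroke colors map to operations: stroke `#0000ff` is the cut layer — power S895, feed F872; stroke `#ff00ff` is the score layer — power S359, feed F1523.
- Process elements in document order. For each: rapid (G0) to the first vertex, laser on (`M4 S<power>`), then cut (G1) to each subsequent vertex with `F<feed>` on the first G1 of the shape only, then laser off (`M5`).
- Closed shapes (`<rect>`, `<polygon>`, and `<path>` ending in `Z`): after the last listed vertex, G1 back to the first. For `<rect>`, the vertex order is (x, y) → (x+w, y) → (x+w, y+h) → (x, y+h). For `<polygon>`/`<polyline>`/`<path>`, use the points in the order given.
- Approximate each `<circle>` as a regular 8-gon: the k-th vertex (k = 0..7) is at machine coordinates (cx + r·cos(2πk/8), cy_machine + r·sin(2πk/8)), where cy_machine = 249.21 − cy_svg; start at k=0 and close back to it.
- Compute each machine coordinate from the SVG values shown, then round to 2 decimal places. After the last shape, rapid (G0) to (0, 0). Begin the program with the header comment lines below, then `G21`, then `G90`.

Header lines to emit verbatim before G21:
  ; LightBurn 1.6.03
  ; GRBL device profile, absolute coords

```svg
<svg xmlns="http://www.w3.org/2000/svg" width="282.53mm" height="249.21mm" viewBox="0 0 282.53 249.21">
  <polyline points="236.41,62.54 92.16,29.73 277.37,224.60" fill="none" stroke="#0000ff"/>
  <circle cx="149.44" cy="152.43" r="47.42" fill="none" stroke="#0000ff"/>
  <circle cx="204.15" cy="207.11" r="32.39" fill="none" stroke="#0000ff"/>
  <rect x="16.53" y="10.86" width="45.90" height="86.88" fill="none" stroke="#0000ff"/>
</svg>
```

; LightBurn 1.6.03
; GRBL device profile, absolute coords
G21
G90
G0 X236.41 Y186.67
M4 S895
G1 X92.16 Y219.48 F872
G1 X277.37 Y24.61
M5
G0 X196.86 Y96.78
M4 S895
G1 X182.97 Y130.31 F872
G1 X149.44 Y144.20
G1 X115.91 Y130.31
G1 X102.02 Y96.78
G1 X115.91 Y63.25
G1 X149.44 Y49.36
G1 X182.97 Y63.25
G1 X196.86 Y96.78
M5
G0 X236.54 Y42.10
M4 S895
G1 X227.05 Y65.00 F872
G1 X204.15 Y74.49
G1 X181.25 Y65.00
G1 X171.76 Y42.10
G1 X181.25 Y19.20
G1 X204.15 Y9.71
G1 X227.05 Y19.20
G1 X236.54 Y42.10
M5
G0 X16.53 Y238.35
M4 S895
G1 X62.43 Y238.35 F872
G1 X62.43 Y151.47
G1 X16.53 Y151.47
G1 X16.53 Y238.35
M5
G0 X0.00 Y0.00

viewBox `0 0 282.53 249.21` with mm width/height → 1 unit = 1 mm. Flip: y_m = 249.21 − y_svg.

**Shape 1** — `<polyline>` open polyline, stroke `#0000ff` → cut (S895, F872). Machine vertices: (236.41,186.67) → (92.16,219.48) → (277.37,24.61). Open path.

**Shape 2** — `<circle>` circle, stroke `#0000ff` → cut (S895, F872). Machine vertices: (196.86,96.78) → (182.97,130.31) → (149.44,144.20) → (115.91,130.31) → (102.02,96.78) → (115.91,63.25) → (149.44,49.36) → (182.97,63.25) → (196.86,96.78). Closed: final G1 returns to the first vertex.

**Shape 3** — `<circle>` circle, stroke `#0000ff` → cut (S895, F872). Machine vertices: (236.54,42.10) → (227.05,65.00) → (204.15,74.49) → (181.25,65.00) → (171.76,42.10) → (181.25,19.20) → (204.15,9.71) → (227.05,19.20) → (236.54,42.10). Closed: final G1 returns to the first vertex.

**Shape 4** — `<rect>` rectangle, stroke `#0000ff` → cut (S895, F872). Machine vertices: (16.53,238.35) → (62.43,238.35) → (62.43,151.47) → (16.53,151.47) → (16.53,238.35). Closed: final G1 returns to the first vertex.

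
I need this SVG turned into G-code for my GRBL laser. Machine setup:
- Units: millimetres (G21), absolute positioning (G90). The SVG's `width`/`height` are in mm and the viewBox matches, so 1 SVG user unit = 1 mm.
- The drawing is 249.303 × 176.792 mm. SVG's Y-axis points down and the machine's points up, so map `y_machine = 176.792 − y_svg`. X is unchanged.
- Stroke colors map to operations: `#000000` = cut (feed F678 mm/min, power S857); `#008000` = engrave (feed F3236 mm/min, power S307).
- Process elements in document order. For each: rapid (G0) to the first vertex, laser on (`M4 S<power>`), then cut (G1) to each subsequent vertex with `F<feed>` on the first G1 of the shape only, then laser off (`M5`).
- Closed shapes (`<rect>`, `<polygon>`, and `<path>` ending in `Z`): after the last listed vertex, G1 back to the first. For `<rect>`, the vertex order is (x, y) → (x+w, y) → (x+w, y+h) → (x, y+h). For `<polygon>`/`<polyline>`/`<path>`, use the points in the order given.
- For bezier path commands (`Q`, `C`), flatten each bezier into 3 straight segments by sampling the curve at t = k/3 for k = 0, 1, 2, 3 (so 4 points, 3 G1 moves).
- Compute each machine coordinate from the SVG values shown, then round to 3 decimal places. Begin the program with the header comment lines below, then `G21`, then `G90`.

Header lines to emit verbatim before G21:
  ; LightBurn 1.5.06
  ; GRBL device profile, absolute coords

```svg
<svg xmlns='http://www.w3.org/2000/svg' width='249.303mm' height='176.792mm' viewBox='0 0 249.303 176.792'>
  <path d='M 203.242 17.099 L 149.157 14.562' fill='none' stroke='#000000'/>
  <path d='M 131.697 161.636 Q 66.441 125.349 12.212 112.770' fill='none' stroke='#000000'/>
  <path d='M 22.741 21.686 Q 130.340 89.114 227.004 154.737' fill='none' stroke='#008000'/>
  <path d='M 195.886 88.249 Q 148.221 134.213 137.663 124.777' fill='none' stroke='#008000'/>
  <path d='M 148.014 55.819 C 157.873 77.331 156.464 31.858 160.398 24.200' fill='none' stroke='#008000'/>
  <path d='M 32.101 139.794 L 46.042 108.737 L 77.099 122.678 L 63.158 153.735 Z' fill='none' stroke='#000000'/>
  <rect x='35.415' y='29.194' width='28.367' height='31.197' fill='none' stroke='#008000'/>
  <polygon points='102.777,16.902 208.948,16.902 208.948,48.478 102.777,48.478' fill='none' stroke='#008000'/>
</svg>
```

Since the viewBox matches the mm dimensions, user units are millimetres directly. The only transform is the Y-flip y_m = 176.792 − y_svg.

Shape 1 is a line segment drawn with `<path>`. Its stroke #000000 means cut at S857, F678. After flipping Y the toolpath is (203.242,159.693) → (149.157,162.230).

Shape 2 is a quadratic bezier drawn with `<path>`. Its stroke #000000 means cut at S857, F678. After flipping Y the toolpath is (131.697,15.156) → (89.418,36.713) → (49.590,53.002) → (12.212,64.022).

Shape 3 is a quadratic bezier drawn with `<path>`. Its stroke #008000 means engrave at S307, F3236. After flipping Y the toolpath is (22.741,155.106) → (93.259,110.355) → (161.346,66.004) → (227.004,22.055).

Shape 4 is a quadratic bezier drawn with `<path>`. Its stroke #008000 means engrave at S307, F3236. After flipping Y the toolpath is (195.886,88.543) → (168.232,64.056) → (148.825,51.880) → (137.663,52.015).

Shape 5 is a cubic bezier drawn with `<path>`. Its stroke #008000 means engrave at S307, F3236. After flipping Y the toolpath is (148.014,120.973) → (154.732,117.908) → (157.630,136.210) → (160.398,152.592).

Shape 6 is a regular polygon drawn with `<path>`. Its stroke #000000 means cut at S857, F678. After flipping Y the toolpath is (32.101,36.998) → (46.042,68.055) → (77.099,54.114) → (63.158,23.057) → (32.101,36.998), returning to the start.

Shape 7 is a rectangle drawn with `<rect>`. Its stroke #008000 means engrave at S307, F3236. After flipping Y the toolpath is (35.415,147.598) → (63.782,147.598) → (63.782,116.401) → (35.415,116.401) → (35.415,147.598), returning to the start.

Shape 8 is a rectangle drawn with `<polygon>`. Its stroke #008000 means engrave at S307, F3236. After flipping Y the toolpath is (102.777,159.890) → (208.948,159.890) → (208.948,128.314) → (102.777,128.314) → (102.777,159.890), returning to the start.

; LightBurn 1.5.06
; GRBL device profile, absolute coords
G21
G90
G0 X203.242 Y159.693
M4 S857
G1 X149.157 Y162.230 F678
M5
G0 X131.697 Y15.156
M4 S857
G1 X89.418 Y36.713 F678
G1 X49.590 Y53.002
G1 X12.212 Y64.022
M5
G0 X22.741 Y155.106
M4 S307
G1 X93.259 Y110.355 F3236
G1 X161.346 Y66.004
G1 X227.004 Y22.055
M5
G0 X195.886 Y88.543
M4 S307
G1 X168.232 Y64.056 F3236
G1 X148.825 Y51.880
G1 X137.663 Y52.015
M5
G0 X148.014 Y120.973
M4 S307
G1 X154.732 Y117.908 F3236
G1 X157.630 Y136.210
G1 X160.398 Y152.592
M5
G0 X32.101 Y36.998
M4 S857
G1 X46.042 Y68.055 F678
G1 X77.099 Y54.114
G1 X63.158 Y23.057
G1 X32.101 Y36.998
M5
G0 X35.415 Y147.598
M4 S307
G1 X63.782 Y147.598 F3236
G1 X63.782 Y116.401
G1 X35.415 Y116.401
G1 X35.415 Y147.598
M5
G0 X102.777 Y159.890
M4 S307
G1 X208.948 Y159.890 F3236
G1 X208.948 Y128.314
G1 X102.777 Y128.314
G1 X102.777 Y159.890
M5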